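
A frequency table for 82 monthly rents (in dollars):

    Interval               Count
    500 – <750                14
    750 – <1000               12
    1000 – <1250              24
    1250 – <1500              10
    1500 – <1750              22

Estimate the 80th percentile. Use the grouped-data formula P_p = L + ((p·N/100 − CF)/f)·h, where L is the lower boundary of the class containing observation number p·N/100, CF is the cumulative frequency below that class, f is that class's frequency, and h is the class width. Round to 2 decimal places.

1563.64

N = 82; target position k = 80/100 · 82 = 65.6.
Cumulative frequencies: 14, 26, 50, 60, 82.
Observation 65.6 falls in the class 1500 – <1750.
L = 1500, CF = 60, f = 22, h = 250.
P80 = 1500 + ((65.6 − 60)/22)·250 = 1500 + 63.6364 = 1563.64.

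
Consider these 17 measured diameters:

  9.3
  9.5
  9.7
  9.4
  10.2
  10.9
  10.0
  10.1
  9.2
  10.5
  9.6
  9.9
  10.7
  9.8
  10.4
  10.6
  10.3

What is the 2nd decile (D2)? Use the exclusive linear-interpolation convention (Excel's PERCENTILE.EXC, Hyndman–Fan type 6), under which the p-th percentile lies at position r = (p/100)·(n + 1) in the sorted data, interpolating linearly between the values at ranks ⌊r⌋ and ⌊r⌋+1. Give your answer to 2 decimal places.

Sorted: 9.2, 9.3, 9.4, 9.5, 9.6, 9.7, 9.8, 9.9, 10.0, 10.1, 10.2, 10.3, 10.4, 10.5, 10.6, 10.7, 10.9.
n = 17.
r = (20/100)·(17 + 1) = 3.6.
Rank 3 is 9.4 and rank 4 is 9.5.
Interpolate: 9.4 + 0.6·(9.5 − 9.4) = 9.4 + 0.6·0.1 = 9.46.

9.46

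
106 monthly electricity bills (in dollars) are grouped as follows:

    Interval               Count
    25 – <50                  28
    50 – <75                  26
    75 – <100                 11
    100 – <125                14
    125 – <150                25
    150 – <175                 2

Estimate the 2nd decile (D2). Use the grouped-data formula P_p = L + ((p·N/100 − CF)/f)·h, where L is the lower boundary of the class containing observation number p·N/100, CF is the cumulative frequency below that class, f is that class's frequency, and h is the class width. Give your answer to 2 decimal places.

N = 106; target position k = 20/100 · 106 = 21.2.
Cumulative frequencies: 28, 54, 65, 79, 104, 106.
Observation 21.2 falls in the class 25 – <50.
L = 25, CF = 0, f = 28, h = 25.
P20 = 25 + ((21.2 − 0)/28)·25 = 25 + 18.9286 = 43.9286.

43.93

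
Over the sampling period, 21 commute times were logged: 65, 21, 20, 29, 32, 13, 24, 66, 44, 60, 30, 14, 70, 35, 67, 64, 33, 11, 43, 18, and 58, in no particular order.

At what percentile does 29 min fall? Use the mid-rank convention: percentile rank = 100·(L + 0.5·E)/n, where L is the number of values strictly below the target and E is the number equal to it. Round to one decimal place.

35.7

Sorted: 11, 13, 14, 18, 20, 21, 24, 29, 30, 32, 33, 35, 43, 44, 58, 60, 64, 65, 66, 67, 70.
Count below 29: L = 7; count equal: E = 1; n = 21.
Percentile rank = 100·(7 + 0.5·1)/21 = 100·7.5/21 = 35.71.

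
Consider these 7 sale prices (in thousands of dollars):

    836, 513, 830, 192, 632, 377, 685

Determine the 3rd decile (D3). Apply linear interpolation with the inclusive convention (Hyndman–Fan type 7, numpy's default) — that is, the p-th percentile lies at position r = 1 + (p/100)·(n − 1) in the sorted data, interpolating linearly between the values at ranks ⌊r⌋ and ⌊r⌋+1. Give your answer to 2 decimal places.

485.80

Sorted: 192, 377, 513, 632, 685, 830, 836.
n = 7.
r = 1 + (30/100)·(7 − 1) = 1 + 1.8 = 2.8.
Rank 2 is 377 and rank 3 is 513.
Interpolate: 377 + 0.8·(513 − 377) = 377 + 0.8·136 = 485.8.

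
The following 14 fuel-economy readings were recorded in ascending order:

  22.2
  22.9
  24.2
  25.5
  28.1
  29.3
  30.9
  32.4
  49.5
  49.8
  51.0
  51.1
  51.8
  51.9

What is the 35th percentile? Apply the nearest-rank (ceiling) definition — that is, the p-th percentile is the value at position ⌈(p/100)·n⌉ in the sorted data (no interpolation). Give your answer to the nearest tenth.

28.1

n = 14.
Position = ⌈35/100 · 14⌉ = ⌈4.9⌉ = 5.
The value at rank 5 is 28.1.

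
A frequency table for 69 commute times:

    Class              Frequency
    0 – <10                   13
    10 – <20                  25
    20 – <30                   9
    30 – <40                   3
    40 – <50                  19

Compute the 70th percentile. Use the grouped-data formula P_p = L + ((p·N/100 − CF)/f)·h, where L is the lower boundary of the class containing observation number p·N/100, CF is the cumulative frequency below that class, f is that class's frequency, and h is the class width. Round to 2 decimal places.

34.33

N = 69; target position k = 70/100 · 69 = 48.3.
Cumulative frequencies: 13, 38, 47, 50, 69.
Observation 48.3 falls in the class 30 – <40.
L = 30, CF = 47, f = 3, h = 10.
P70 = 30 + ((48.3 − 47)/3)·10 = 30 + 4.33333 = 34.3333.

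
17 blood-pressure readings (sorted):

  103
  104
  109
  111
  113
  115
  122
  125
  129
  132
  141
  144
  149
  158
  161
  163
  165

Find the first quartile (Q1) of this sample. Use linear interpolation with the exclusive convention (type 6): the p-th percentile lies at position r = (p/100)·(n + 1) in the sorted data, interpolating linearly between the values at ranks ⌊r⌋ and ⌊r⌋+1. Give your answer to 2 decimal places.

112.00

n = 17.
r = (25/100)·(17 + 1) = 4.5.
Rank 4 is 111 and rank 5 is 113.
Interpolate: 111 + 0.5·(113 − 111) = 111 + 0.5·2 = 112.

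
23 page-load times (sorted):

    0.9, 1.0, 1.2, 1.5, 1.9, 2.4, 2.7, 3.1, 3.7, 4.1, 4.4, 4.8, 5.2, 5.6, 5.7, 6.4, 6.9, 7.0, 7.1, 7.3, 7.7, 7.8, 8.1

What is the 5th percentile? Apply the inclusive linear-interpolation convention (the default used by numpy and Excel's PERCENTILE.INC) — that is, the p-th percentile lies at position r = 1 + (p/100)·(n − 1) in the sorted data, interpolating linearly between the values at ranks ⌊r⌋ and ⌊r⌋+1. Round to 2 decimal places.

1.02

n = 23.
r = 1 + (5/100)·(23 − 1) = 1 + 1.1 = 2.1.
Rank 2 is 1.0 and rank 3 is 1.2.
Interpolate: 1.0 + 0.1·(1.2 − 1.0) = 1.0 + 0.1·0.2 = 1.02.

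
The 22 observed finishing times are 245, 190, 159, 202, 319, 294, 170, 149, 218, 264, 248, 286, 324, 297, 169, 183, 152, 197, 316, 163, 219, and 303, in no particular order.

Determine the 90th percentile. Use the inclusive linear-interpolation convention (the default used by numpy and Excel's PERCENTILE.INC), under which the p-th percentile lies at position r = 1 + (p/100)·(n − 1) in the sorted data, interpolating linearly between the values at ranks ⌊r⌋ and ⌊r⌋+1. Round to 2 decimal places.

Sorted: 149, 152, 159, 163, 169, 170, 183, 190, 197, 202, 218, 219, 245, 248, 264, 286, 294, 297, 303, 316, 319, 324.
n = 22.
r = 1 + (90/100)·(22 − 1) = 1 + 18.9 = 19.9.
Rank 19 is 303 and rank 20 is 316.
Interpolate: 303 + 0.9·(316 − 303) = 303 + 0.9·13 = 314.7.

314.70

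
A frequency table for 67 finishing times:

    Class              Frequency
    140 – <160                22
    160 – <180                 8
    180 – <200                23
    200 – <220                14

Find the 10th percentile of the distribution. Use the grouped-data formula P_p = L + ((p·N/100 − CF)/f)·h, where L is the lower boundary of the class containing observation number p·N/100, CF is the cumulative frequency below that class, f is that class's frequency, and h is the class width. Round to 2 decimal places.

146.09

N = 67; target position k = 10/100 · 67 = 6.7.
Cumulative frequencies: 22, 30, 53, 67.
Observation 6.7 falls in the class 140 – <160.
L = 140, CF = 0, f = 22, h = 20.
P10 = 140 + ((6.7 − 0)/22)·20 = 140 + 6.09091 = 146.091.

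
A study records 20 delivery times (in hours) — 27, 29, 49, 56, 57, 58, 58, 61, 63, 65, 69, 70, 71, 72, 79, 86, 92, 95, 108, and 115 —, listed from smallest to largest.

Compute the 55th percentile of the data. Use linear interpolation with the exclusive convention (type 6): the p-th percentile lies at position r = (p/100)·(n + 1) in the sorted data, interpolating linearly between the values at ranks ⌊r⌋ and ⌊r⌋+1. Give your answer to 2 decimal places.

69.55

n = 20.
r = (55/100)·(20 + 1) = 11.55.
Rank 11 is 69 and rank 12 is 70.
Interpolate: 69 + 0.55·(70 − 69) = 69 + 0.55·1 = 69.55.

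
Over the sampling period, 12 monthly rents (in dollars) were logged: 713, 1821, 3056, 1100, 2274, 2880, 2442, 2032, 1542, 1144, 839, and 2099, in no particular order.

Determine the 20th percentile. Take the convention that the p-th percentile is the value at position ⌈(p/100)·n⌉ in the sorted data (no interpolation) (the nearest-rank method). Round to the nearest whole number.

Sorted: 713, 839, 1100, 1144, 1542, 1821, 2032, 2099, 2274, 2442, 2880, 3056.
n = 12.
Position = ⌈20/100 · 12⌉ = ⌈2.4⌉ = 3.
The value at rank 3 is 1100.

1100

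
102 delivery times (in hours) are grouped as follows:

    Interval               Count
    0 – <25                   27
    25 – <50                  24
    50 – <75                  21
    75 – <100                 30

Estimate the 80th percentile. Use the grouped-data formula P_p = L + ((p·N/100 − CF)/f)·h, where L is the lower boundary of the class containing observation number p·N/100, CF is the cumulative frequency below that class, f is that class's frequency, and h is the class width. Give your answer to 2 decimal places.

83.00

N = 102; target position k = 80/100 · 102 = 81.6.
Cumulative frequencies: 27, 51, 72, 102.
Observation 81.6 falls in the class 75 – <100.
L = 75, CF = 72, f = 30, h = 25.
P80 = 75 + ((81.6 − 72)/30)·25 = 75 + 8 = 83.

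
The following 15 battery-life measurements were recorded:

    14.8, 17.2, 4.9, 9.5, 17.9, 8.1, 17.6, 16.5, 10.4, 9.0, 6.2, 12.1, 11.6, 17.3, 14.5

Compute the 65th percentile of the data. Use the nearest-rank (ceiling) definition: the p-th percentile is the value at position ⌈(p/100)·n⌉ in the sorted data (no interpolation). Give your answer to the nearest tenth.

14.8

Sorted: 4.9, 6.2, 8.1, 9.0, 9.5, 10.4, 11.6, 12.1, 14.5, 14.8, 16.5, 17.2, 17.3, 17.6, 17.9.
n = 15.
Position = ⌈65/100 · 15⌉ = ⌈9.75⌉ = 10.
The value at rank 10 is 14.8.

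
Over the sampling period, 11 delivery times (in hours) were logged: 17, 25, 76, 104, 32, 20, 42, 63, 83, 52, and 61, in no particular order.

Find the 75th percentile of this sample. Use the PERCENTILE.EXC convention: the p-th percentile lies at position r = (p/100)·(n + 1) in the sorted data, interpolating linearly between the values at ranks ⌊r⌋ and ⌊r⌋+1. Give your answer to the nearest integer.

76

Sorted: 17, 20, 25, 32, 42, 52, 61, 63, 76, 83, 104.
n = 11.
r = (75/100)·(11 + 1) = 9.
r is an integer, so P75 is the value at rank 9: 76.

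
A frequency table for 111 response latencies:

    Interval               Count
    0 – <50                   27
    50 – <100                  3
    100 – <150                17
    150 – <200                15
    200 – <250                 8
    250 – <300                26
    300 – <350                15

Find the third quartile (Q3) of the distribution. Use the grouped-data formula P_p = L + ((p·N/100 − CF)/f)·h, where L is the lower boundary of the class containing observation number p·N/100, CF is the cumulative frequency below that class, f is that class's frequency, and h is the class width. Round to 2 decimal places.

275.48

N = 111; target position k = 75/100 · 111 = 83.25.
Cumulative frequencies: 27, 30, 47, 62, 70, 96, 111.
Observation 83.25 falls in the class 250 – <300.
L = 250, CF = 70, f = 26, h = 50.
P75 = 250 + ((83.25 − 70)/26)·50 = 250 + 25.4808 = 275.481.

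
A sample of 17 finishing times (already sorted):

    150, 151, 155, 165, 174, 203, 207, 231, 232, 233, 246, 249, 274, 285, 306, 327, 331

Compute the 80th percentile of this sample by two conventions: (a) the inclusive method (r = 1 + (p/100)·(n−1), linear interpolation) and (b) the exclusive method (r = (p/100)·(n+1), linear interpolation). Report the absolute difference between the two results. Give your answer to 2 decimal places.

10.60

n = 17.
(a) r = 13.8; between ranks 13 (274) and 14 (285): 282.8.
(b) r = 14.4; between ranks 14 (285) and 15 (306): 293.4.
|282.8 − 293.4| = 10.6.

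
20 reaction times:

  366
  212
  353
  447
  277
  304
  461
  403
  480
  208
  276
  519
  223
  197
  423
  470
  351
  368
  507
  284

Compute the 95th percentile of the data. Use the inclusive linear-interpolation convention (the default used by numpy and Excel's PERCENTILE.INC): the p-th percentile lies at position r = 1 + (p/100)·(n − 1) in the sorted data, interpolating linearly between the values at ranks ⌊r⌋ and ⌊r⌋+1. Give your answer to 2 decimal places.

Sorted: 197, 208, 212, 223, 276, 277, 284, 304, 351, 353, 366, 368, 403, 423, 447, 461, 470, 480, 507, 519.
n = 20.
r = 1 + (95/100)·(20 − 1) = 1 + 18.05 = 19.05.
Rank 19 is 507 and rank 20 is 519.
Interpolate: 507 + 0.05·(519 − 507) = 507 + 0.05·12 = 507.6.

507.60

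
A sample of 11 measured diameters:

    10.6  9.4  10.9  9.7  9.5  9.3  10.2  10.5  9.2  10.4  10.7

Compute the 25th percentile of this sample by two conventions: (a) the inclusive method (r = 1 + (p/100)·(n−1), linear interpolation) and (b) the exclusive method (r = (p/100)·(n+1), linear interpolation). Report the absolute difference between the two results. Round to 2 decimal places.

0.05

Sorted: 9.2, 9.3, 9.4, 9.5, 9.7, 10.2, 10.4, 10.5, 10.6, 10.7, 10.9.
n = 11.
(a) r = 3.5; between ranks 3 (9.4) and 4 (9.5): 9.45.
(b) r = 3 → value at rank 3 = 9.4.
|9.45 − 9.4| = 0.05.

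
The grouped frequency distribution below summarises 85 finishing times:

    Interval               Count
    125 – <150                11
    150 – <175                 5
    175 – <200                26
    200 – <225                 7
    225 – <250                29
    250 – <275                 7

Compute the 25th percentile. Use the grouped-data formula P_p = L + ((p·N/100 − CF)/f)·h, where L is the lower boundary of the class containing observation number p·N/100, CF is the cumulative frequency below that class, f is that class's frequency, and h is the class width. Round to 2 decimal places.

180.05

N = 85; target position k = 25/100 · 85 = 21.25.
Cumulative frequencies: 11, 16, 42, 49, 78, 85.
Observation 21.25 falls in the class 175 – <200.
L = 175, CF = 16, f = 26, h = 25.
P25 = 175 + ((21.25 − 16)/26)·25 = 175 + 5.04808 = 180.048.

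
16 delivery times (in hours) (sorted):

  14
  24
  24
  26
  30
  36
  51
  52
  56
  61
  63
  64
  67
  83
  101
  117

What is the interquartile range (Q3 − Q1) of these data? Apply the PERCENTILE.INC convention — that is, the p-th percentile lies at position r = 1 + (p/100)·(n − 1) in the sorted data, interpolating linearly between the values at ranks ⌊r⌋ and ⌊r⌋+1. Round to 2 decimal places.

n = 16.
P25: r = 4.75; ranks 4–5 are 26, 30; interpolating gives 29.
P75: r = 12.25; ranks 12–13 are 64, 67; interpolating gives 64.75.
Difference: 64.75 − 29 = 35.75.

35.75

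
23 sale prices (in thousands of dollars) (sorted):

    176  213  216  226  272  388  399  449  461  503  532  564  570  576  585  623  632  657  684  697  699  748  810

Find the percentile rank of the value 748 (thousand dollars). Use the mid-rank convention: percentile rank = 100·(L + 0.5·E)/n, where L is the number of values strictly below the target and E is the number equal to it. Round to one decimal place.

93.5

Count below 748: L = 21; count equal: E = 1; n = 23.
Percentile rank = 100·(21 + 0.5·1)/23 = 100·21.5/23 = 93.48.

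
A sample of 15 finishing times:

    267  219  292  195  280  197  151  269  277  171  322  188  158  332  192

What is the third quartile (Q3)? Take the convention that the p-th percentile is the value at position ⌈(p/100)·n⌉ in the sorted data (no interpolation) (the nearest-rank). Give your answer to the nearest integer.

280

Sorted: 151, 158, 171, 188, 192, 195, 197, 219, 267, 269, 277, 280, 292, 322, 332.
n = 15.
Position = ⌈75/100 · 15⌉ = ⌈11.25⌉ = 12.
The value at rank 12 is 280.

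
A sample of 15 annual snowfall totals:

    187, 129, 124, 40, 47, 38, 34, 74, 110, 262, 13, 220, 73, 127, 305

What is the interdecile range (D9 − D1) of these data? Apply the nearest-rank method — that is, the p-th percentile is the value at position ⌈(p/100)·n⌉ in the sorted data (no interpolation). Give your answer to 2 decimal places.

228.00

Sorted: 13, 34, 38, 40, 47, 73, 74, 110, 124, 127, 129, 187, 220, 262, 305.
n = 15.
P10: rank ⌈10/100·15⌉ = 2 → 34.
P90: rank ⌈90/100·15⌉ = 14 → 262.
Difference: 262 − 34 = 228.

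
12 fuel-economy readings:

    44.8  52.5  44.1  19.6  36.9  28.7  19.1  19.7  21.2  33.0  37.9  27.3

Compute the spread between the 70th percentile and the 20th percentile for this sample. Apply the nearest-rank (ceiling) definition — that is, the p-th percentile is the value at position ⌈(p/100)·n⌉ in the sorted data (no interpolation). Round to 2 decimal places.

Sorted: 19.1, 19.6, 19.7, 21.2, 27.3, 28.7, 33.0, 36.9, 37.9, 44.1, 44.8, 52.5.
n = 12.
P20: rank ⌈20/100·12⌉ = 3 → 19.7.
P70: rank ⌈70/100·12⌉ = 9 → 37.9.
Difference: 37.9 − 19.7 = 18.2.

18.20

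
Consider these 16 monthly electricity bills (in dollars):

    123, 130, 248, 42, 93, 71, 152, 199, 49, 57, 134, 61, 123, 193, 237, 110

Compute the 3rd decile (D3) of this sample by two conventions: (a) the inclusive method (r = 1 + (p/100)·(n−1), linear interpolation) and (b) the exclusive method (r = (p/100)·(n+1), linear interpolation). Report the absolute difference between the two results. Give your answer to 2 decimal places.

Sorted: 42, 49, 57, 61, 71, 93, 110, 123, 123, 130, 134, 152, 193, 199, 237, 248.
n = 16.
(a) r = 5.5; between ranks 5 (71) and 6 (93): 82.
(b) r = 5.1; between ranks 5 (71) and 6 (93): 73.2.
|82 − 73.2| = 8.8.

8.80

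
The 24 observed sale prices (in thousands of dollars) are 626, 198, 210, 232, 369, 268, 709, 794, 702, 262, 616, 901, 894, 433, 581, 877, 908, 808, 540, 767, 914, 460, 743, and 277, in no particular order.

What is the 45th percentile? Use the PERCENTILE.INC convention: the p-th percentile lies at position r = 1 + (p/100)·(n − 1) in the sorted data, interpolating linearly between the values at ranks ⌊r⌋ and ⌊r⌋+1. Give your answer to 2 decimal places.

593.25

Sorted: 198, 210, 232, 262, 268, 277, 369, 433, 460, 540, 581, 616, 626, 702, 709, 743, 767, 794, 808, 877, 894, 901, 908, 914.
n = 24.
r = 1 + (45/100)·(24 − 1) = 1 + 10.35 = 11.35.
Rank 11 is 581 and rank 12 is 616.
Interpolate: 581 + 0.35·(616 − 581) = 581 + 0.35·35 = 593.25.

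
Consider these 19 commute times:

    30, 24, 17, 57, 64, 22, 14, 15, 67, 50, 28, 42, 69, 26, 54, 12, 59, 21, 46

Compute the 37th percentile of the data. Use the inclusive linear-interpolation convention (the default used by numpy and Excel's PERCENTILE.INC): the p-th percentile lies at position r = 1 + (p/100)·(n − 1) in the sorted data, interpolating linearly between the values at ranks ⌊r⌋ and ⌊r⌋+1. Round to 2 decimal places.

Sorted: 12, 14, 15, 17, 21, 22, 24, 26, 28, 30, 42, 46, 50, 54, 57, 59, 64, 67, 69.
n = 19.
r = 1 + (37/100)·(19 − 1) = 1 + 6.66 = 7.66.
Rank 7 is 24 and rank 8 is 26.
Interpolate: 24 + 0.66·(26 − 24) = 24 + 0.66·2 = 25.32.

25.32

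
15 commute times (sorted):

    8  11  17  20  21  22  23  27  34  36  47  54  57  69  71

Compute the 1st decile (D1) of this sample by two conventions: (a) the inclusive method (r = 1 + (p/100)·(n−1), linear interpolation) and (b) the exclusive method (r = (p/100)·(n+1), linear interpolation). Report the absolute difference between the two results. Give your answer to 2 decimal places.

3.60

n = 15.
(a) r = 2.4; between ranks 2 (11) and 3 (17): 13.4.
(b) r = 1.6; between ranks 1 (8) and 2 (11): 9.8.
|13.4 − 9.8| = 3.6.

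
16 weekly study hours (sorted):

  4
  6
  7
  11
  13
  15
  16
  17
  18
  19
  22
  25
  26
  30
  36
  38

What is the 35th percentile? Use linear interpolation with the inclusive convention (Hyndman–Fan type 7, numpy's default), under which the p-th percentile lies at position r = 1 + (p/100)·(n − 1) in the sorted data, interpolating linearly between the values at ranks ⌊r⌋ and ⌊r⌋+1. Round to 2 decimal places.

n = 16.
r = 1 + (35/100)·(16 − 1) = 1 + 5.25 = 6.25.
Rank 6 is 15 and rank 7 is 16.
Interpolate: 15 + 0.25·(16 − 15) = 15 + 0.25·1 = 15.25.

15.25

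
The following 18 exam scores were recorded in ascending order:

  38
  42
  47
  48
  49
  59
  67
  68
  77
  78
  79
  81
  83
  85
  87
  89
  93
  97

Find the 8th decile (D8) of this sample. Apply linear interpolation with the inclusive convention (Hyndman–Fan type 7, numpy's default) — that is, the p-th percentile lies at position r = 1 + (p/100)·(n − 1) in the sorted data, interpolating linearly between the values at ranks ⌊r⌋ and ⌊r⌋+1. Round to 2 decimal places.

n = 18.
r = 1 + (80/100)·(18 − 1) = 1 + 13.6 = 14.6.
Rank 14 is 85 and rank 15 is 87.
Interpolate: 85 + 0.6·(87 − 85) = 85 + 0.6·2 = 86.2.

86.20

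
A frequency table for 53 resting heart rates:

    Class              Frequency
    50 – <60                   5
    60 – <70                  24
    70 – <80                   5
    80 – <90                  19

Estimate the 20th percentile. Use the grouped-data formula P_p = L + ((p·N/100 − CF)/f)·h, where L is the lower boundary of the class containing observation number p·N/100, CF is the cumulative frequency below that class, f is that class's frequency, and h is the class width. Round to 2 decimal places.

N = 53; target position k = 20/100 · 53 = 10.6.
Cumulative frequencies: 5, 29, 34, 53.
Observation 10.6 falls in the class 60 – <70.
L = 60, CF = 5, f = 24, h = 10.
P20 = 60 + ((10.6 − 5)/24)·10 = 60 + 2.33333 = 62.3333.

62.33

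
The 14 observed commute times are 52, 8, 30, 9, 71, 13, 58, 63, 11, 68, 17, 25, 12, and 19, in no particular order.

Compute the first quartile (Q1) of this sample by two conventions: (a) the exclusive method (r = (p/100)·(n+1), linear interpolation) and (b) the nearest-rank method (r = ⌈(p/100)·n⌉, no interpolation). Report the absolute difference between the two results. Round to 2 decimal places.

Sorted: 8, 9, 11, 12, 13, 17, 19, 25, 30, 52, 58, 63, 68, 71.
n = 14.
(a) r = 3.75; between ranks 3 (11) and 4 (12): 11.75.
(b) the nearest-rank method: rank 4 → 12.
|11.75 − 12| = 0.25.

0.25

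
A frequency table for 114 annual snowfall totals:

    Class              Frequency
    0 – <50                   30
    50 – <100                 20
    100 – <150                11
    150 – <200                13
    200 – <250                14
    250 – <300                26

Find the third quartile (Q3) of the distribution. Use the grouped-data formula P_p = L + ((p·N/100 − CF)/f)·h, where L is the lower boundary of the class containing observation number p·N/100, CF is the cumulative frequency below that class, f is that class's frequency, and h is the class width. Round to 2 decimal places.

241.07

N = 114; target position k = 75/100 · 114 = 85.5.
Cumulative frequencies: 30, 50, 61, 74, 88, 114.
Observation 85.5 falls in the class 200 – <250.
L = 200, CF = 74, f = 14, h = 50.
P75 = 200 + ((85.5 − 74)/14)·50 = 200 + 41.0714 = 241.071.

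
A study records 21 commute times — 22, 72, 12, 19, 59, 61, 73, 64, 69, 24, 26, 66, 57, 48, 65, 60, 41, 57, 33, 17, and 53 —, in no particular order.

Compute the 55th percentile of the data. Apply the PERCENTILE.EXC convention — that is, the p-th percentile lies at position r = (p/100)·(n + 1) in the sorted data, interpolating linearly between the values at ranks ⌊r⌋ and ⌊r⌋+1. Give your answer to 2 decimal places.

57.20

Sorted: 12, 17, 19, 22, 24, 26, 33, 41, 48, 53, 57, 57, 59, 60, 61, 64, 65, 66, 69, 72, 73.
n = 21.
r = (55/100)·(21 + 1) = 12.1.
Rank 12 is 57 and rank 13 is 59.
Interpolate: 57 + 0.1·(59 − 57) = 57 + 0.1·2 = 57.2.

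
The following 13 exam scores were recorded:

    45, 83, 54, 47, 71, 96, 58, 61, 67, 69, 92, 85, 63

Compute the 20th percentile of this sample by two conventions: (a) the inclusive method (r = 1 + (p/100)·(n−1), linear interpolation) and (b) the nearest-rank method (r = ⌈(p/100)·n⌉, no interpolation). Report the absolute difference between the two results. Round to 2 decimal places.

Sorted: 45, 47, 54, 58, 61, 63, 67, 69, 71, 83, 85, 92, 96.
n = 13.
(a) r = 3.4; between ranks 3 (54) and 4 (58): 55.6.
(b) the nearest-rank method: rank 3 → 54.
|55.6 − 54| = 1.6.

1.60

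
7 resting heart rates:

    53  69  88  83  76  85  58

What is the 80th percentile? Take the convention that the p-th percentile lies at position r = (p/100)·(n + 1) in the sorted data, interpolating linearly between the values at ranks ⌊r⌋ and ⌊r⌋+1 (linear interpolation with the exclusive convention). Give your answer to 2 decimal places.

86.20

Sorted: 53, 58, 69, 76, 83, 85, 88.
n = 7.
r = (80/100)·(7 + 1) = 6.4.
Rank 6 is 85 and rank 7 is 88.
Interpolate: 85 + 0.4·(88 − 85) = 85 + 0.4·3 = 86.2.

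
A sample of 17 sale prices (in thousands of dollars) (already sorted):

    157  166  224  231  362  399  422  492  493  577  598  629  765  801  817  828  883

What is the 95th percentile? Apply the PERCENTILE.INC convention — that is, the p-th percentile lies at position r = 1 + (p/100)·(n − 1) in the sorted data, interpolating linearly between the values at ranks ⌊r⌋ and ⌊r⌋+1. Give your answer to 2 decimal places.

n = 17.
r = 1 + (95/100)·(17 − 1) = 1 + 15.2 = 16.2.
Rank 16 is 828 and rank 17 is 883.
Interpolate: 828 + 0.2·(883 − 828) = 828 + 0.2·55 = 839.

839.00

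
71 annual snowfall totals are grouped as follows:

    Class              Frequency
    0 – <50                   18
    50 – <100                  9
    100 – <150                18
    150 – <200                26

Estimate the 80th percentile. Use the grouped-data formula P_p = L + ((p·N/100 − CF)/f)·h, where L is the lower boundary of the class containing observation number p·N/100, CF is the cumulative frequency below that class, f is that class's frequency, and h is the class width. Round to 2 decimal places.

172.69

N = 71; target position k = 80/100 · 71 = 56.8.
Cumulative frequencies: 18, 27, 45, 71.
Observation 56.8 falls in the class 150 – <200.
L = 150, CF = 45, f = 26, h = 50.
P80 = 150 + ((56.8 − 45)/26)·50 = 150 + 22.6923 = 172.692.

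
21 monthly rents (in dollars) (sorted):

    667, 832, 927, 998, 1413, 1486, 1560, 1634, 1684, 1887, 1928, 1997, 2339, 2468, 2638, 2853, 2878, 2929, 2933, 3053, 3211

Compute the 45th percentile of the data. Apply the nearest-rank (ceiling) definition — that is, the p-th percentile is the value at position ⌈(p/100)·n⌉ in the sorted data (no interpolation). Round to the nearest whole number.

1887

n = 21.
Position = ⌈45/100 · 21⌉ = ⌈9.45⌉ = 10.
The value at rank 10 is 1887.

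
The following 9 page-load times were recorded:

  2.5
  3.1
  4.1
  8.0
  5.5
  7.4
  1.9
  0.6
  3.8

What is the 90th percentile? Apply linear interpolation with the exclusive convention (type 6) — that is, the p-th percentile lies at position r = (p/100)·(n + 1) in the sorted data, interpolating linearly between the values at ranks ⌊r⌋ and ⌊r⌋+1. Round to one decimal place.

8.0

Sorted: 0.6, 1.9, 2.5, 3.1, 3.8, 4.1, 5.5, 7.4, 8.0.
n = 9.
r = (90/100)·(9 + 1) = 9.
r is an integer, so P90 is the value at rank 9: 8.0.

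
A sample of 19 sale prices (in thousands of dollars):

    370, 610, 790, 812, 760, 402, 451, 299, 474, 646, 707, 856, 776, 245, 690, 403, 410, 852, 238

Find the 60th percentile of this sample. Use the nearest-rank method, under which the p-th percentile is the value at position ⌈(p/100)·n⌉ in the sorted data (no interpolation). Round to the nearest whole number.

690

Sorted: 238, 245, 299, 370, 402, 403, 410, 451, 474, 610, 646, 690, 707, 760, 776, 790, 812, 852, 856.
n = 19.
Position = ⌈60/100 · 19⌉ = ⌈11.4⌉ = 12.
The value at rank 12 is 690.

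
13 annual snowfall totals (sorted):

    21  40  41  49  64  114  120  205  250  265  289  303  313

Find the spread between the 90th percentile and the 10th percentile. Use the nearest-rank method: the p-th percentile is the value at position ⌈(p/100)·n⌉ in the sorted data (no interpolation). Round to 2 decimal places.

263.00

n = 13.
P10: rank ⌈10/100·13⌉ = 2 → 40.
P90: rank ⌈90/100·13⌉ = 12 → 303.
Difference: 303 − 40 = 263.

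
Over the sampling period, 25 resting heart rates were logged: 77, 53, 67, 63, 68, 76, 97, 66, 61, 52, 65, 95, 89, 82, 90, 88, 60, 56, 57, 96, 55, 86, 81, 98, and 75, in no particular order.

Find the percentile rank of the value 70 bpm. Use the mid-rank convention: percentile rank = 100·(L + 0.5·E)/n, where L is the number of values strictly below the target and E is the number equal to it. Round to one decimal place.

48.0

Sorted: 52, 53, 55, 56, 57, 60, 61, 63, 65, 66, 67, 68, 75, 76, 77, 81, 82, 86, 88, 89, 90, 95, 96, 97, 98.
Count below 70: L = 12; count equal: E = 0; n = 25.
Percentile rank = 100·(12 + 0.5·0)/25 = 100·12/25 = 48.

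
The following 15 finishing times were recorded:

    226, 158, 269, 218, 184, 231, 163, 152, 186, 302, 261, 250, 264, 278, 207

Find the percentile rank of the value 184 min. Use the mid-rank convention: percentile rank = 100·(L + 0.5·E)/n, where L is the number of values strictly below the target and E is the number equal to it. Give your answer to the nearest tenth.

Sorted: 152, 158, 163, 184, 186, 207, 218, 226, 231, 250, 261, 264, 269, 278, 302.
Count below 184: L = 3; count equal: E = 1; n = 15.
Percentile rank = 100·(3 + 0.5·1)/15 = 100·3.5/15 = 23.33.

23.3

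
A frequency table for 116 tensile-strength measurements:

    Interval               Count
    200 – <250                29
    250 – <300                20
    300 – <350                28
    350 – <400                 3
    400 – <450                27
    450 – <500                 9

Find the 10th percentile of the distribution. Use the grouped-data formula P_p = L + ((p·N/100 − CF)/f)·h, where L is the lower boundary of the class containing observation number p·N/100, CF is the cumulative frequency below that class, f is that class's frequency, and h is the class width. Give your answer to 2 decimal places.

N = 116; target position k = 10/100 · 116 = 11.6.
Cumulative frequencies: 29, 49, 77, 80, 107, 116.
Observation 11.6 falls in the class 200 – <250.
L = 200, CF = 0, f = 29, h = 50.
P10 = 200 + ((11.6 − 0)/29)·50 = 200 + 20 = 220.

220.00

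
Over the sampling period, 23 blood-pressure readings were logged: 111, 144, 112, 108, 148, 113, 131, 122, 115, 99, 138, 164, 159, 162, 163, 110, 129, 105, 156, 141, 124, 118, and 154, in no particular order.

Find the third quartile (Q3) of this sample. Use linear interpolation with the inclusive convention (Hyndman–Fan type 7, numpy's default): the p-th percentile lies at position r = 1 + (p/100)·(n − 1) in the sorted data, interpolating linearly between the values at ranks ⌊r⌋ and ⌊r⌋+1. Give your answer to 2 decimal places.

Sorted: 99, 105, 108, 110, 111, 112, 113, 115, 118, 122, 124, 129, 131, 138, 141, 144, 148, 154, 156, 159, 162, 163, 164.
n = 23.
r = 1 + (75/100)·(23 − 1) = 1 + 16.5 = 17.5.
Rank 17 is 148 and rank 18 is 154.
Interpolate: 148 + 0.5·(154 − 148) = 148 + 0.5·6 = 151.

151.00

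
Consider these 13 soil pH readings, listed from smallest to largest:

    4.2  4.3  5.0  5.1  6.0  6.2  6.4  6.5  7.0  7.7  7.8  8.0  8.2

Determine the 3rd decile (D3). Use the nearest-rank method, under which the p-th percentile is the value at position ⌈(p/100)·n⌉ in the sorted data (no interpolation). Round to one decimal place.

5.1

n = 13.
Position = ⌈30/100 · 13⌉ = ⌈3.9⌉ = 4.
The value at rank 4 is 5.1.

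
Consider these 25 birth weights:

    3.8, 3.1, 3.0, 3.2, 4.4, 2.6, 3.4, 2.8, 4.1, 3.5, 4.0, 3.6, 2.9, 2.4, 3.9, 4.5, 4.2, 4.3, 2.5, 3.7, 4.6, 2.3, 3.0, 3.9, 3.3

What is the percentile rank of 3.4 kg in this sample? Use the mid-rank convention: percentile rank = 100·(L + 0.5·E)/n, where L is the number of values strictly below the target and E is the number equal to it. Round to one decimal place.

Sorted: 2.3, 2.4, 2.5, 2.6, 2.8, 2.9, 3.0, 3.0, 3.1, 3.2, 3.3, 3.4, 3.5, 3.6, 3.7, 3.8, 3.9, 3.9, 4.0, 4.1, 4.2, 4.3, 4.4, 4.5, 4.6.
Count below 3.4: L = 11; count equal: E = 1; n = 25.
Percentile rank = 100·(11 + 0.5·1)/25 = 100·11.5/25 = 46.

46.0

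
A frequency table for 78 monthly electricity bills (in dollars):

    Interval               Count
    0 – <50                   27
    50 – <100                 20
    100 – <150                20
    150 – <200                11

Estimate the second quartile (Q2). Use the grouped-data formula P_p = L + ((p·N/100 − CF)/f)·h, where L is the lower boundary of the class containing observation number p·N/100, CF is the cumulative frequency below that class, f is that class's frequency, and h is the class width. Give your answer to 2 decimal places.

N = 78; target position k = 50/100 · 78 = 39.
Cumulative frequencies: 27, 47, 67, 78.
Observation 39 falls in the class 50 – <100.
L = 50, CF = 27, f = 20, h = 50.
P50 = 50 + ((39 − 27)/20)·50 = 50 + 30 = 80.

80.00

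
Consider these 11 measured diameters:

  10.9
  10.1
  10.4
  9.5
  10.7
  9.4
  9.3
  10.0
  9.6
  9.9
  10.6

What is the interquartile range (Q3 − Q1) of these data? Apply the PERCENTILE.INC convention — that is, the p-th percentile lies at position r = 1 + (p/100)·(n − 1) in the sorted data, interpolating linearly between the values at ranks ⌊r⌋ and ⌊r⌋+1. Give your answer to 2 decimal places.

0.95

Sorted: 9.3, 9.4, 9.5, 9.6, 9.9, 10.0, 10.1, 10.4, 10.6, 10.7, 10.9.
n = 11.
P25: r = 3.5; ranks 3–4 are 9.5, 9.6; interpolating gives 9.55.
P75: r = 8.5; ranks 8–9 are 10.4, 10.6; interpolating gives 10.5.
Difference: 10.5 − 9.55 = 0.95.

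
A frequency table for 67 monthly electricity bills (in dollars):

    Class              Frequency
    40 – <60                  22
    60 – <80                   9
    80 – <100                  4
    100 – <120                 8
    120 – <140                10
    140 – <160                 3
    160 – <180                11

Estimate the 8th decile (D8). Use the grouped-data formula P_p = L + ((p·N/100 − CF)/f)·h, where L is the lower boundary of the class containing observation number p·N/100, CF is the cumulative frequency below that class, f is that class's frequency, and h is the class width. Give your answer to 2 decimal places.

144.00

N = 67; target position k = 80/100 · 67 = 53.6.
Cumulative frequencies: 22, 31, 35, 43, 53, 56, 67.
Observation 53.6 falls in the class 140 – <160.
L = 140, CF = 53, f = 3, h = 20.
P80 = 140 + ((53.6 − 53)/3)·20 = 140 + 4 = 144.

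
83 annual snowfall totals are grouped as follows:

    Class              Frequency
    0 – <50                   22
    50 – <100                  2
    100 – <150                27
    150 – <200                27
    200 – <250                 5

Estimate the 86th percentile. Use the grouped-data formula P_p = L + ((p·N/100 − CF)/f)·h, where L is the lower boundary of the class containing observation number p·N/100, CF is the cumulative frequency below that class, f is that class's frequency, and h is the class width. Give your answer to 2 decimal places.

187.74

N = 83; target position k = 86/100 · 83 = 71.38.
Cumulative frequencies: 22, 24, 51, 78, 83.
Observation 71.38 falls in the class 150 – <200.
L = 150, CF = 51, f = 27, h = 50.
P86 = 150 + ((71.38 − 51)/27)·50 = 150 + 37.7407 = 187.741.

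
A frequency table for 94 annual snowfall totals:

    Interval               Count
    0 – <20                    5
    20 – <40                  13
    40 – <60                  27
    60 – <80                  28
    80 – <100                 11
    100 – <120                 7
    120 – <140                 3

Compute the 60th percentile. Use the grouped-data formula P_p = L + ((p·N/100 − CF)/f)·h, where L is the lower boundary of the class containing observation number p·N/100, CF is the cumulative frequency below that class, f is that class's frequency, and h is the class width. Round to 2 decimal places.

N = 94; target position k = 60/100 · 94 = 56.4.
Cumulative frequencies: 5, 18, 45, 73, 84, 91, 94.
Observation 56.4 falls in the class 60 – <80.
L = 60, CF = 45, f = 28, h = 20.
P60 = 60 + ((56.4 − 45)/28)·20 = 60 + 8.14286 = 68.1429.

68.14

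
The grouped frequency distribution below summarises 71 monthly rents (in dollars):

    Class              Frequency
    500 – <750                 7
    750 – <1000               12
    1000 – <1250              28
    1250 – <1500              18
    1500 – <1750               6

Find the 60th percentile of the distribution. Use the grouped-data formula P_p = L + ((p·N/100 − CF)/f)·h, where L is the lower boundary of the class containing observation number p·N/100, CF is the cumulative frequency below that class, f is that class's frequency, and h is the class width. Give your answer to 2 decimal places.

1210.71

N = 71; target position k = 60/100 · 71 = 42.6.
Cumulative frequencies: 7, 19, 47, 65, 71.
Observation 42.6 falls in the class 1000 – <1250.
L = 1000, CF = 19, f = 28, h = 250.
P60 = 1000 + ((42.6 − 19)/28)·250 = 1000 + 210.714 = 1210.71.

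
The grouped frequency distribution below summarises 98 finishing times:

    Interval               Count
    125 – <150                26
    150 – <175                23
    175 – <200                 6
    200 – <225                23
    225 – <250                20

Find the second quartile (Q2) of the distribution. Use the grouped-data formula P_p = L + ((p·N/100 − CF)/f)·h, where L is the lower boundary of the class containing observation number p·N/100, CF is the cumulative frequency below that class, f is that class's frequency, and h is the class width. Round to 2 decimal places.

175.00

N = 98; target position k = 50/100 · 98 = 49.
Cumulative frequencies: 26, 49, 55, 78, 98.
Observation 49 falls in the class 150 – <175.
L = 150, CF = 26, f = 23, h = 25.
P50 = 150 + ((49 − 26)/23)·25 = 150 + 25 = 175.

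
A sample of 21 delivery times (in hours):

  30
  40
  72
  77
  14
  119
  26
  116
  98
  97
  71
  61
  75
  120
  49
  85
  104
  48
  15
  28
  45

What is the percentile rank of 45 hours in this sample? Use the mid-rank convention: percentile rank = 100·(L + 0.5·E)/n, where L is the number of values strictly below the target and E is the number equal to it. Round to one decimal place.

Sorted: 14, 15, 26, 28, 30, 40, 45, 48, 49, 61, 71, 72, 75, 77, 85, 97, 98, 104, 116, 119, 120.
Count below 45: L = 6; count equal: E = 1; n = 21.
Percentile rank = 100·(6 + 0.5·1)/21 = 100·6.5/21 = 30.95.

31.0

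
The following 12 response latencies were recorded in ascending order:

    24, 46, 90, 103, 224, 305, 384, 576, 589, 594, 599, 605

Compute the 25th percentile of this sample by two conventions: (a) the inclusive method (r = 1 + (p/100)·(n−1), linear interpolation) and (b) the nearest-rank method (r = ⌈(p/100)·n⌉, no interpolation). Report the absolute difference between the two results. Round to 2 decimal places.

n = 12.
(a) r = 3.75; between ranks 3 (90) and 4 (103): 99.75.
(b) the nearest-rank method: rank 3 → 90.
|99.75 − 90| = 9.75.

9.75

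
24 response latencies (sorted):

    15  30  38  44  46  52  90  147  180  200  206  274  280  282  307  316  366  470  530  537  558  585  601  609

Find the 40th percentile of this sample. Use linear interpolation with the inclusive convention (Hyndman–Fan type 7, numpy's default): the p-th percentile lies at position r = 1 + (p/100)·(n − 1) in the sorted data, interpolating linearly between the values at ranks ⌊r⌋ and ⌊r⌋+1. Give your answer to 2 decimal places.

201.20

n = 24.
r = 1 + (40/100)·(24 − 1) = 1 + 9.2 = 10.2.
Rank 10 is 200 and rank 11 is 206.
Interpolate: 200 + 0.2·(206 − 200) = 200 + 0.2·6 = 201.2.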